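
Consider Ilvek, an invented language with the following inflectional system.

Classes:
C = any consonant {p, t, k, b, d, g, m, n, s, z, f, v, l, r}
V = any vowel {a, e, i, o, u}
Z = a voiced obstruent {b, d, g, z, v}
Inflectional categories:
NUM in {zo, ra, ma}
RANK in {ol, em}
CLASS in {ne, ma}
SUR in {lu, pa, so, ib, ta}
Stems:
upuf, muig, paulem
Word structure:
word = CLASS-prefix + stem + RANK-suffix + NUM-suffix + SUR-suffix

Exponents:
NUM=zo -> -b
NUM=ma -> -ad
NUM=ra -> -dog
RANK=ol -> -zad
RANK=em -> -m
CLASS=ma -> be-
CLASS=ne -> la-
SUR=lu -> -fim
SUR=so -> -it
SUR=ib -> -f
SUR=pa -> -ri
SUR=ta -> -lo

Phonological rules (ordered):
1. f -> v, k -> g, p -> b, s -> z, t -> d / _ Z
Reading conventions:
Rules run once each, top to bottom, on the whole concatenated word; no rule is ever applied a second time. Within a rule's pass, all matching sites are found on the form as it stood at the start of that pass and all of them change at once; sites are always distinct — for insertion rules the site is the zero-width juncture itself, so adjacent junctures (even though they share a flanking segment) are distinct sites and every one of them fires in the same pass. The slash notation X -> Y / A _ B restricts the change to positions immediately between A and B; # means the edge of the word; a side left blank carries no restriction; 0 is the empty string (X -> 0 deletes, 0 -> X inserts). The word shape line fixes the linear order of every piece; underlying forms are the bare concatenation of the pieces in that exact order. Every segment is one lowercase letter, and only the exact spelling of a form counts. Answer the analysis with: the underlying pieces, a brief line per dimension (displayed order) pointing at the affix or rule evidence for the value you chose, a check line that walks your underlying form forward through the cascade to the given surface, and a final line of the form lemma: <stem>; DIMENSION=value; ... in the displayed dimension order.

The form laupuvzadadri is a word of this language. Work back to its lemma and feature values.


underlying: la-upuf-zad-ad-ri
NUM=ma - signalled by the affix -ad
RANK=ol - signalled by the affix -zad
CLASS=ne - signalled by the affix la-
SUR=pa - signalled by the affix -ri
check: laupufzadadri -> laupuvzadadri
lemma: upuf; NUM=ma; RANK=ol; CLASS=ne; SUR=pa


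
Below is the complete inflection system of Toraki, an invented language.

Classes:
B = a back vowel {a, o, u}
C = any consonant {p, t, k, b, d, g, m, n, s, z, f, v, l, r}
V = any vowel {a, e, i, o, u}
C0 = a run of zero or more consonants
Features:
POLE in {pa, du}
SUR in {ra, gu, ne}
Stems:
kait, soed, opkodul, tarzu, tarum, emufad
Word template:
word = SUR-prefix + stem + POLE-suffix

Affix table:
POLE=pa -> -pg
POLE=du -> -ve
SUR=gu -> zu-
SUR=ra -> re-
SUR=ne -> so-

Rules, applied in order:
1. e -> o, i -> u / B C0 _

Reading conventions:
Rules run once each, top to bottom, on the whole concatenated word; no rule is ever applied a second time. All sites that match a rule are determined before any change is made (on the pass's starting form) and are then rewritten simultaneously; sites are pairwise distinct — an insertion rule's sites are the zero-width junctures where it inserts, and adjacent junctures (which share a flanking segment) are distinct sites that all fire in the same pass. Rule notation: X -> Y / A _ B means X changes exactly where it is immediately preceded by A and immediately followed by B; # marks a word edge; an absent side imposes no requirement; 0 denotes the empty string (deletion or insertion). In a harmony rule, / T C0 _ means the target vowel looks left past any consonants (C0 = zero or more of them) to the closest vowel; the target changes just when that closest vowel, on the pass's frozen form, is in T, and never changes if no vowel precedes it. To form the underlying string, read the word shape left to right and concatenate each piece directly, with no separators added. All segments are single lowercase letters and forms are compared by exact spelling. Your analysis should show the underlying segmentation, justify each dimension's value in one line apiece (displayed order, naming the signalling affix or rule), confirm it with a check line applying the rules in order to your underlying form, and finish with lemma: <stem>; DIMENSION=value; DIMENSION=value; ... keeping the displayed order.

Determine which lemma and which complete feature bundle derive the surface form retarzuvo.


underlying: re-tarzu-ve
POLE=du - signalled by the affix -ve
SUR=ra - signalled by the affix re-
check: retarzuve -> retarzuvo
lemma: tarzu; POLE=du; SUR=ra


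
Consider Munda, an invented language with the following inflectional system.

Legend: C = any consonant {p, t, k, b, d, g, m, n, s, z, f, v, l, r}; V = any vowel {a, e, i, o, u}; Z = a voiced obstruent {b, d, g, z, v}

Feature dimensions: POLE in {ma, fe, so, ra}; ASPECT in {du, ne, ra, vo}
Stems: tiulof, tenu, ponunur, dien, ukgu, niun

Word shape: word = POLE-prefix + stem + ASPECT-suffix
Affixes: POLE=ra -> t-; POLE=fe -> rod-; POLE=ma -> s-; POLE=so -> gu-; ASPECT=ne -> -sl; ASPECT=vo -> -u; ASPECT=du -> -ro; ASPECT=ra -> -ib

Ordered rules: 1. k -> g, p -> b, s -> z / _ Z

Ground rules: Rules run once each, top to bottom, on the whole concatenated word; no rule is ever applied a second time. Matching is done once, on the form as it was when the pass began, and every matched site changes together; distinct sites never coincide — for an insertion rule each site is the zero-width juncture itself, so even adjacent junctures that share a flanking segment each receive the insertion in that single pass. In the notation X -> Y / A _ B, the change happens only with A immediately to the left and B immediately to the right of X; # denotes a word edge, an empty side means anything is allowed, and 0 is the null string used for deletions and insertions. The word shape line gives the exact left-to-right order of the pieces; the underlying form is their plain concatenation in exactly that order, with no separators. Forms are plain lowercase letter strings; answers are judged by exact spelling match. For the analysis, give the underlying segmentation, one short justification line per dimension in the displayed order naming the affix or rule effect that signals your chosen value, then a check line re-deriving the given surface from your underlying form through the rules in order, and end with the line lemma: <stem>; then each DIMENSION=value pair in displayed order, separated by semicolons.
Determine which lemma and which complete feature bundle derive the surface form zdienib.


underlying: s-dien-ib
POLE=ma - signalled by the affix s-
ASPECT=ra - signalled by the affix -ib
check: sdienib -> zdienib
lemma: dien; POLE=ma; ASPECT=ra


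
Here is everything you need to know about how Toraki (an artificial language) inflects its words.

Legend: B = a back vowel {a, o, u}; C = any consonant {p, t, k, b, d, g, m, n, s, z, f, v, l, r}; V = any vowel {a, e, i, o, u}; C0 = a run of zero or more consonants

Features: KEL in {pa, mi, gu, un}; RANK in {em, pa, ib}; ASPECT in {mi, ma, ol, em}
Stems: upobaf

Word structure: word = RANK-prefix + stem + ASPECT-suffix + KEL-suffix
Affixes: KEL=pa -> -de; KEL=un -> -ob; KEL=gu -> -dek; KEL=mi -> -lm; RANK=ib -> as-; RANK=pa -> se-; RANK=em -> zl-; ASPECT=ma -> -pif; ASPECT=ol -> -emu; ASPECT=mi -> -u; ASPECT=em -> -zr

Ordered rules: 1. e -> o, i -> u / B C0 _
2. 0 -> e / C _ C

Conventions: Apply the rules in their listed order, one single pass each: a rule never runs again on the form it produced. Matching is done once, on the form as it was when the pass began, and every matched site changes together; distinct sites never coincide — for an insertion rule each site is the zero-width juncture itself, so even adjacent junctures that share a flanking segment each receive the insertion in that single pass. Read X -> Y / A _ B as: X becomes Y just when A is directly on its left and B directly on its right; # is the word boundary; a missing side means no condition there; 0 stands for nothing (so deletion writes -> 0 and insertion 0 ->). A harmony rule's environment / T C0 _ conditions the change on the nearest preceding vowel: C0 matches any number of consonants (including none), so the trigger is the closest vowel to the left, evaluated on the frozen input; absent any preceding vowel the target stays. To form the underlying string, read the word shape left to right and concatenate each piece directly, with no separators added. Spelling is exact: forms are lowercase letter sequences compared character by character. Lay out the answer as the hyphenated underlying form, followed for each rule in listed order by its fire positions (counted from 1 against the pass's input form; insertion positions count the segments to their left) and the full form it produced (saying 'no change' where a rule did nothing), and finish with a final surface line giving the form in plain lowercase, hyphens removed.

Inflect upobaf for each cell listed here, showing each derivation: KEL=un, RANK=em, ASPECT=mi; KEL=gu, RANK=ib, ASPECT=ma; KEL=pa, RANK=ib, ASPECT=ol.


cell KEL=un, RANK=em, ASPECT=mi:
underlying: zl-upobaf-u-ob
1. e -> o, i -> u / B C0 _: no change
2. 0 -> e / C _ C: inserts after position(s) 1: zelupobafuob
surface: zelupobafuob

cell KEL=gu, RANK=ib, ASPECT=ma:
underlying: as-upobaf-pif-dek
1. e -> o, i -> u / B C0 _: fires at position(s) 10: asupobafpufdek
2. 0 -> e / C _ C: inserts after position(s) 8, 11: asupobafepufedek
surface: asupobafepufedek

cell KEL=pa, RANK=ib, ASPECT=ol:
underlying: as-upobaf-emu-de
1. e -> o, i -> u / B C0 _: fires at position(s) 9, 13: asupobafomudo
2. 0 -> e / C _ C: no change
surface: asupobafomudo


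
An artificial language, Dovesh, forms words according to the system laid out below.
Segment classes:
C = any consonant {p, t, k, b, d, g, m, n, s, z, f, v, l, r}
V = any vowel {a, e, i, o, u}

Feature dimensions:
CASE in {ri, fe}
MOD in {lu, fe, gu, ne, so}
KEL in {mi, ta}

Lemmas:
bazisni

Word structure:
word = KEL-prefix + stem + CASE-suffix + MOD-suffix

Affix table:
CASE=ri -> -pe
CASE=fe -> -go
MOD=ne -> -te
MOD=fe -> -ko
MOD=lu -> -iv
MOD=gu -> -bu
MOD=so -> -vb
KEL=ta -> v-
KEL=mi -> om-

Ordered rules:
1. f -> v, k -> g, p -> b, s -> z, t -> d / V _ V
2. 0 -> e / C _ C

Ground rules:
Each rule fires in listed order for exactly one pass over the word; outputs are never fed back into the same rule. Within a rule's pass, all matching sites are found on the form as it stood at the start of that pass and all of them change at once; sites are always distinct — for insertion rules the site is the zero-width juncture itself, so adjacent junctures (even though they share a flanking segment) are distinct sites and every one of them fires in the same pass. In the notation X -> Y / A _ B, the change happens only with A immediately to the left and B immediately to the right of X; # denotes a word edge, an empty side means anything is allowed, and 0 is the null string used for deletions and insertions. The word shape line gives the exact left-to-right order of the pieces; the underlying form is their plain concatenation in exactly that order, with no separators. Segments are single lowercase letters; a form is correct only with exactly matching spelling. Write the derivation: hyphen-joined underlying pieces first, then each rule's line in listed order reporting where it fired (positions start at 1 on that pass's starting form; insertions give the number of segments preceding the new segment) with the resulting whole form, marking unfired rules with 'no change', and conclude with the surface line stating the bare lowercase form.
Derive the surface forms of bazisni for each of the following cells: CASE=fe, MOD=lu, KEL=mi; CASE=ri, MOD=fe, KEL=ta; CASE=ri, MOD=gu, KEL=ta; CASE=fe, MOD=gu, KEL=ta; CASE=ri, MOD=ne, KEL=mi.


cell CASE=fe, MOD=lu, KEL=mi:
underlying: om-bazisni-go-iv
1. f -> v, k -> g, p -> b, s -> z, t -> d / V _ V: no change
2. 0 -> e / C _ C: inserts after position(s) 2, 7: omebazisenigoiv
surface: omebazisenigoiv

cell CASE=ri, MOD=fe, KEL=ta:
underlying: v-bazisni-pe-ko
1. f -> v, k -> g, p -> b, s -> z, t -> d / V _ V: fires at position(s) 9, 11: vbazisnibego
2. 0 -> e / C _ C: inserts after position(s) 1, 6: vebazisenibego
surface: vebazisenibego

cell CASE=ri, MOD=gu, KEL=ta:
underlying: v-bazisni-pe-bu
1. f -> v, k -> g, p -> b, s -> z, t -> d / V _ V: fires at position(s) 9: vbazisnibebu
2. 0 -> e / C _ C: inserts after position(s) 1, 6: vebazisenibebu
surface: vebazisenibebu

cell CASE=fe, MOD=gu, KEL=ta:
underlying: v-bazisni-go-bu
1. f -> v, k -> g, p -> b, s -> z, t -> d / V _ V: no change
2. 0 -> e / C _ C: inserts after position(s) 1, 6: vebazisenigobu
surface: vebazisenigobu

cell CASE=ri, MOD=ne, KEL=mi:
underlying: om-bazisni-pe-te
1. f -> v, k -> g, p -> b, s -> z, t -> d / V _ V: fires at position(s) 10, 12: ombazisnibede
2. 0 -> e / C _ C: inserts after position(s) 2, 7: omebazisenibede
surface: omebazisenibede


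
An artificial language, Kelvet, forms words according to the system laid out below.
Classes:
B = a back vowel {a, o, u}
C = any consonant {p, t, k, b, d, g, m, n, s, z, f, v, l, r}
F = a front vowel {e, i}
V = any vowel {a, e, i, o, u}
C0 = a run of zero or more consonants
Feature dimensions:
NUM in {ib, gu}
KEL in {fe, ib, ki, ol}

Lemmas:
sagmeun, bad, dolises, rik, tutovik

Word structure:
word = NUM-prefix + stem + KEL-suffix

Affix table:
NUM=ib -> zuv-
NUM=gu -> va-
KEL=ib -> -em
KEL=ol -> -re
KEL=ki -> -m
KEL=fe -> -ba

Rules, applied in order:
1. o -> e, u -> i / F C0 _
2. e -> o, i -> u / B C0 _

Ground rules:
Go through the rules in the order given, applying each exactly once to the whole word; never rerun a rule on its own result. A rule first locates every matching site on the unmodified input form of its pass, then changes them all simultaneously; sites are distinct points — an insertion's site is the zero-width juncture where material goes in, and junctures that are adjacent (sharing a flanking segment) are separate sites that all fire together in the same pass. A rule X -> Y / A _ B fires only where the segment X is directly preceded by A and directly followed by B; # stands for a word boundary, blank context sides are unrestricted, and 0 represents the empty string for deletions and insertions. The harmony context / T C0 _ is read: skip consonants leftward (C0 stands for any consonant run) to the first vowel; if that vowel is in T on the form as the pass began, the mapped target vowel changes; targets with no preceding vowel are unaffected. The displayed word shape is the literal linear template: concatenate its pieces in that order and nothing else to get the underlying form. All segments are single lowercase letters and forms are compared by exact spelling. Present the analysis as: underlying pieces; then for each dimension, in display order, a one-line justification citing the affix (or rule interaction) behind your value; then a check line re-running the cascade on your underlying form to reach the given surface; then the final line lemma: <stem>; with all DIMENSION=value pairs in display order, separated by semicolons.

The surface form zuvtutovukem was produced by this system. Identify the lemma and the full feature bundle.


underlying: zuv-tutovik-em
NUM=ib - signalled by the affix zuv-
KEL=ib - signalled by the affix -em
check: zuvtutovikem -> zuvtutovikem -> zuvtutovukem
lemma: tutovik; NUM=ib; KEL=ib


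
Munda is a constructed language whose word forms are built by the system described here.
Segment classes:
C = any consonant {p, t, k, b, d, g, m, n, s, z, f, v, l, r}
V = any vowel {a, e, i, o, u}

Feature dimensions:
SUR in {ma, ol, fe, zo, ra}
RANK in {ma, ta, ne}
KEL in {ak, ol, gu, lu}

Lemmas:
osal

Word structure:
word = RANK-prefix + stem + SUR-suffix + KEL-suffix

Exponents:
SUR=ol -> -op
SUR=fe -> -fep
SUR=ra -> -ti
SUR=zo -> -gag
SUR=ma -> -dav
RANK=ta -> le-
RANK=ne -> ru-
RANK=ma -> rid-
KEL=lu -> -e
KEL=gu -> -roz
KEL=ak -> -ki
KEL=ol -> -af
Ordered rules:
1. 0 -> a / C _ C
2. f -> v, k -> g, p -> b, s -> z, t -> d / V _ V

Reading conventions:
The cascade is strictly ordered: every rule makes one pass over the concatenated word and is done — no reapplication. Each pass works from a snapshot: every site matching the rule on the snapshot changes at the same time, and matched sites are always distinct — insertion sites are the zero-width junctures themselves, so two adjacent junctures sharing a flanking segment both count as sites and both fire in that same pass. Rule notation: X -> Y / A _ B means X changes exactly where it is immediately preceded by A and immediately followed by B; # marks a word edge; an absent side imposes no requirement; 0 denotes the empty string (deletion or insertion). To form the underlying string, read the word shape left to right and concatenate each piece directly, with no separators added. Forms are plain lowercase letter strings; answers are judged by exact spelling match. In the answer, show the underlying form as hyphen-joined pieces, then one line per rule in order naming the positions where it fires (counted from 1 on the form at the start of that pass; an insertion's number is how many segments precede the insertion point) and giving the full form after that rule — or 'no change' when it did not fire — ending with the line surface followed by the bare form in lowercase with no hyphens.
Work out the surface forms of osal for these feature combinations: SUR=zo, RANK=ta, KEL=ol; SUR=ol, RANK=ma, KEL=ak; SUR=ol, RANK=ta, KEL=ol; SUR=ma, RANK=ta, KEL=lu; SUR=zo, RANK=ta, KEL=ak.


cell SUR=zo, RANK=ta, KEL=ol:
underlying: le-osal-gag-af
1. 0 -> a / C _ C: inserts after position(s) 6: leosalagagaf
2. f -> v, k -> g, p -> b, s -> z, t -> d / V _ V: fires at position(s) 4: leozalagagaf
surface: leozalagagaf

cell SUR=ol, RANK=ma, KEL=ak:
underlying: rid-osal-op-ki
1. 0 -> a / C _ C: inserts after position(s) 9: ridosalopaki
2. f -> v, k -> g, p -> b, s -> z, t -> d / V _ V: fires at position(s) 5, 9, 11: ridozalobagi
surface: ridozalobagi

cell SUR=ol, RANK=ta, KEL=ol:
underlying: le-osal-op-af
1. 0 -> a / C _ C: no change
2. f -> v, k -> g, p -> b, s -> z, t -> d / V _ V: fires at position(s) 4, 8: leozalobaf
surface: leozalobaf

cell SUR=ma, RANK=ta, KEL=lu:
underlying: le-osal-dav-e
1. 0 -> a / C _ C: inserts after position(s) 6: leosaladave
2. f -> v, k -> g, p -> b, s -> z, t -> d / V _ V: fires at position(s) 4: leozaladave
surface: leozaladave

cell SUR=zo, RANK=ta, KEL=ak:
underlying: le-osal-gag-ki
1. 0 -> a / C _ C: inserts after position(s) 6, 9: leosalagagaki
2. f -> v, k -> g, p -> b, s -> z, t -> d / V _ V: fires at position(s) 4, 12: leozalagagagi
surface: leozalagagagi


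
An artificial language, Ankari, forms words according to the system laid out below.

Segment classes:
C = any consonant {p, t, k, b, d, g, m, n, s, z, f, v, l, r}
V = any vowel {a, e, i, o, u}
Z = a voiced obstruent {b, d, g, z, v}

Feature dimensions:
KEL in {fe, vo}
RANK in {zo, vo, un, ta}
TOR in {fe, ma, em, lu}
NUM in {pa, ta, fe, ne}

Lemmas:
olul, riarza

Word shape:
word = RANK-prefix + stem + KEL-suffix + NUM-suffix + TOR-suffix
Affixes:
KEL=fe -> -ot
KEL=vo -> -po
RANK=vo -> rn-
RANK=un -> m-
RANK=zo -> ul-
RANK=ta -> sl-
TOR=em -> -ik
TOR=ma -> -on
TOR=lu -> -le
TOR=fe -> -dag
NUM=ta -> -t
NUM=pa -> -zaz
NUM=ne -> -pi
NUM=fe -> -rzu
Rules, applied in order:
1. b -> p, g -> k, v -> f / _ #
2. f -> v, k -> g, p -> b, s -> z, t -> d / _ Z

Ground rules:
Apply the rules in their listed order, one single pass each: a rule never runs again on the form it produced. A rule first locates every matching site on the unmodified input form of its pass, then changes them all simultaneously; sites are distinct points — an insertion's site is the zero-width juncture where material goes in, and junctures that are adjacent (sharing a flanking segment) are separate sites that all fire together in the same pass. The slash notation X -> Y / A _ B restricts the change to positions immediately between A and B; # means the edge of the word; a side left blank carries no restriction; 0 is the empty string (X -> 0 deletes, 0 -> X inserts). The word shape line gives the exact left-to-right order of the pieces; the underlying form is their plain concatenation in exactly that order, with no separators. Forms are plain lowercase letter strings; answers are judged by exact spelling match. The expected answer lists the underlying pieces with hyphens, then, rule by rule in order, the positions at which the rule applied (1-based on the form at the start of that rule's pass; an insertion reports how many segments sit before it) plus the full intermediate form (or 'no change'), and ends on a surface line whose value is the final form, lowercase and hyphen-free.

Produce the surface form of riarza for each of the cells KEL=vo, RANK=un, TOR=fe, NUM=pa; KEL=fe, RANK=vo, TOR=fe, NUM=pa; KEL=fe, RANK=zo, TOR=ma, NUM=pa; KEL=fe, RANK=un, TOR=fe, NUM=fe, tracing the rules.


cell KEL=vo, RANK=un, TOR=fe, NUM=pa:
underlying: m-riarza-po-zaz-dag
1. b -> p, g -> k, v -> f / _ #: fires at position(s) 15: mriarzapozazdak
2. f -> v, k -> g, p -> b, s -> z, t -> d / _ Z: no change
surface: mriarzapozazdak

cell KEL=fe, RANK=vo, TOR=fe, NUM=pa:
underlying: rn-riarza-ot-zaz-dag
1. b -> p, g -> k, v -> f / _ #: fires at position(s) 16: rnriarzaotzazdak
2. f -> v, k -> g, p -> b, s -> z, t -> d / _ Z: fires at position(s) 10: rnriarzaodzazdak
surface: rnriarzaodzazdak

cell KEL=fe, RANK=zo, TOR=ma, NUM=pa:
underlying: ul-riarza-ot-zaz-on
1. b -> p, g -> k, v -> f / _ #: no change
2. f -> v, k -> g, p -> b, s -> z, t -> d / _ Z: fires at position(s) 10: ulriarzaodzazon
surface: ulriarzaodzazon

cell KEL=fe, RANK=un, TOR=fe, NUM=fe:
underlying: m-riarza-ot-rzu-dag
1. b -> p, g -> k, v -> f / _ #: fires at position(s) 15: mriarzaotrzudak
2. f -> v, k -> g, p -> b, s -> z, t -> d / _ Z: no change
surface: mriarzaotrzudak


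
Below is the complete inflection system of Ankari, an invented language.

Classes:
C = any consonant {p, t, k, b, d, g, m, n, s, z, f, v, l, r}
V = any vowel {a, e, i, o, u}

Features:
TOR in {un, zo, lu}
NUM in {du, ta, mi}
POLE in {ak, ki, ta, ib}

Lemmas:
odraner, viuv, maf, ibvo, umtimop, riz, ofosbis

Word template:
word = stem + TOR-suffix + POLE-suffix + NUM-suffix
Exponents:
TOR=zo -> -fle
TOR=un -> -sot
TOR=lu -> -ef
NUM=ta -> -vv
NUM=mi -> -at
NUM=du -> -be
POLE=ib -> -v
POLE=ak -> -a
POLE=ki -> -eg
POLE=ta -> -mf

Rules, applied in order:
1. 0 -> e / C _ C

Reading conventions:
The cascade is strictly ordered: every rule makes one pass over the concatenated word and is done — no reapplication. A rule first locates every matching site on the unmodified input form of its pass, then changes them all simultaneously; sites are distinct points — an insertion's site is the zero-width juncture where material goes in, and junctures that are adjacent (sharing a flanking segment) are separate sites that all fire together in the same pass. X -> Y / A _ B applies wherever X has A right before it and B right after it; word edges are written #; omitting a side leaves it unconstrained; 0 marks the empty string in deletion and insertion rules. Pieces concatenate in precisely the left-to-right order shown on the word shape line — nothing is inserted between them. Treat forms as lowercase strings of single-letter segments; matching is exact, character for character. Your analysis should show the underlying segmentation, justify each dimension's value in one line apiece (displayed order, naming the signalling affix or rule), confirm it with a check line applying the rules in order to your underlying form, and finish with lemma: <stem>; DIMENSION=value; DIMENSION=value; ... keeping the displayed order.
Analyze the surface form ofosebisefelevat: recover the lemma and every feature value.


underlying: ofosbis-fle-v-at
TOR=zo - signalled by the affix -fle
NUM=mi - signalled by the affix -at
POLE=ib - signalled by the affix -v
check: ofosbisflevat -> ofosebisefelevat
lemma: ofosbis; TOR=zo; NUM=mi; POLE=ib


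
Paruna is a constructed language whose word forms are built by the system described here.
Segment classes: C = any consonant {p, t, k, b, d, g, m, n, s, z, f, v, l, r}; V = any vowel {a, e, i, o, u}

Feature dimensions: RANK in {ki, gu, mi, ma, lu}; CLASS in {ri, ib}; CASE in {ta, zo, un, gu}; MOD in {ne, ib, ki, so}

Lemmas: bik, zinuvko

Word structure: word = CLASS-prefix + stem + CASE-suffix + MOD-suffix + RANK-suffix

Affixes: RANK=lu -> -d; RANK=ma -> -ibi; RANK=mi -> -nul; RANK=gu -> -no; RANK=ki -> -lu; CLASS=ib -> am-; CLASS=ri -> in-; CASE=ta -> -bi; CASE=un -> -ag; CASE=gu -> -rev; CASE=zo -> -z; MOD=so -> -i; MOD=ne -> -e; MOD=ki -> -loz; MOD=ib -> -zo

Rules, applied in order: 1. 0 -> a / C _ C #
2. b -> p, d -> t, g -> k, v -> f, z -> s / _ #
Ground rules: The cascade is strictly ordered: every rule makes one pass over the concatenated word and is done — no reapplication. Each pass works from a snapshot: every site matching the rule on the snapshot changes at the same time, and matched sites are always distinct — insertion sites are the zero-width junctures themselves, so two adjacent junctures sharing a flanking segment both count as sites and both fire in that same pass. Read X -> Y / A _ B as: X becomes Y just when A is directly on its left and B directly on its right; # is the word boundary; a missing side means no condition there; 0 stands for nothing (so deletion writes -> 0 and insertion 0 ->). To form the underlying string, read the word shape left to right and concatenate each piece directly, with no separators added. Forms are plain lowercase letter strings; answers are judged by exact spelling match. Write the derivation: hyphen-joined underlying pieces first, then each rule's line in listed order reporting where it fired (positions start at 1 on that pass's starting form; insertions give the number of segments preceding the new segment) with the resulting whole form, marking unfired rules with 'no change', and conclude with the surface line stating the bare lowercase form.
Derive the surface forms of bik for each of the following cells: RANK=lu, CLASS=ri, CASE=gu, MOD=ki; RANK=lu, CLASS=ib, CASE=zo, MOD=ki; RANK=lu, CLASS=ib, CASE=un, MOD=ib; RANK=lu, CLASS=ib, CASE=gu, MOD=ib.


cell RANK=lu, CLASS=ri, CASE=gu, MOD=ki:
underlying: in-bik-rev-loz-d
1. 0 -> a / C _ C #: inserts after position(s) 11: inbikrevlozad
2. b -> p, d -> t, g -> k, v -> f, z -> s / _ #: fires at position(s) 13: inbikrevlozat
surface: inbikrevlozat

cell RANK=lu, CLASS=ib, CASE=zo, MOD=ki:
underlying: am-bik-z-loz-d
1. 0 -> a / C _ C #: inserts after position(s) 9: ambikzlozad
2. b -> p, d -> t, g -> k, v -> f, z -> s / _ #: fires at position(s) 11: ambikzlozat
surface: ambikzlozat

cell RANK=lu, CLASS=ib, CASE=un, MOD=ib:
underlying: am-bik-ag-zo-d
1. 0 -> a / C _ C #: no change
2. b -> p, d -> t, g -> k, v -> f, z -> s / _ #: fires at position(s) 10: ambikagzot
surface: ambikagzot

cell RANK=lu, CLASS=ib, CASE=gu, MOD=ib:
underlying: am-bik-rev-zo-d
1. 0 -> a / C _ C #: no change
2. b -> p, d -> t, g -> k, v -> f, z -> s / _ #: fires at position(s) 11: ambikrevzot
surface: ambikrevzot


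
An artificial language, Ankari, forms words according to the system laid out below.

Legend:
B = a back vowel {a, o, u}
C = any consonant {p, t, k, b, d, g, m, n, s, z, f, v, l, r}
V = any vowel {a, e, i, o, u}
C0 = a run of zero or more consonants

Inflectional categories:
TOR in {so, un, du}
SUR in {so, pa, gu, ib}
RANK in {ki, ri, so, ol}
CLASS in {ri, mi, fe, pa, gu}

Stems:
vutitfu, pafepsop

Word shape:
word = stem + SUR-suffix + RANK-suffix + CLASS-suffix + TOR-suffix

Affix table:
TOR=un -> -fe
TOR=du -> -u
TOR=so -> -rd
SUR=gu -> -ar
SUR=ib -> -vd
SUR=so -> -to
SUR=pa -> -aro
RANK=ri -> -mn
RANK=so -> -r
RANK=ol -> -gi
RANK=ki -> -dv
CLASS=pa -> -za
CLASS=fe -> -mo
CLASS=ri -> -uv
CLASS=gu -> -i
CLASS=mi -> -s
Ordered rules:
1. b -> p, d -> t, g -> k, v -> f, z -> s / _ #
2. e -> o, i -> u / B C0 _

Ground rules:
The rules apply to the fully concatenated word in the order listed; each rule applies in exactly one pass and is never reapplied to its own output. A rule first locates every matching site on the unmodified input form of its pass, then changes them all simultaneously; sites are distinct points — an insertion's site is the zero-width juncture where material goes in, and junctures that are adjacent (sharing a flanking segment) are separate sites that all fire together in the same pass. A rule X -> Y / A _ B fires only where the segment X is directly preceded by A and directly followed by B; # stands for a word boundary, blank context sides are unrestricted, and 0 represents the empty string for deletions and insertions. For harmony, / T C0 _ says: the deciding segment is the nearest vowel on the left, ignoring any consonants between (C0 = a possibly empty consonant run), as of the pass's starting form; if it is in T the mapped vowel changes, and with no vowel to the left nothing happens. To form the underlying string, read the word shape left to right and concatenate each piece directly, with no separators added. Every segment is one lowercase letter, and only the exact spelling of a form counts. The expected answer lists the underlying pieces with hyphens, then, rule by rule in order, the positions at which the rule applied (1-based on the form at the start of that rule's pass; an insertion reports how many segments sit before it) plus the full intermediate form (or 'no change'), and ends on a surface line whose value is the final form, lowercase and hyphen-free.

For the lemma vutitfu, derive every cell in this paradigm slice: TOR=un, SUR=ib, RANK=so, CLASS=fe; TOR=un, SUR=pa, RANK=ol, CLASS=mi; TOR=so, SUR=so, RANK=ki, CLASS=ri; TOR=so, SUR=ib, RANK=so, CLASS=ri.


cell TOR=un, SUR=ib, RANK=so, CLASS=fe:
underlying: vutitfu-vd-r-mo-fe
1. b -> p, d -> t, g -> k, v -> f, z -> s / _ #: no change
2. e -> o, i -> u / B C0 _: fires at position(s) 4, 14: vututfuvdrmofo
surface: vututfuvdrmofo

cell TOR=un, SUR=pa, RANK=ol, CLASS=mi:
underlying: vutitfu-aro-gi-s-fe
1. b -> p, d -> t, g -> k, v -> f, z -> s / _ #: no change
2. e -> o, i -> u / B C0 _: fires at position(s) 4, 12: vututfuarogusfe
surface: vututfuarogusfe

cell TOR=so, SUR=so, RANK=ki, CLASS=ri:
underlying: vutitfu-to-dv-uv-rd
1. b -> p, d -> t, g -> k, v -> f, z -> s / _ #: fires at position(s) 15: vutitfutodvuvrt
2. e -> o, i -> u / B C0 _: fires at position(s) 4: vututfutodvuvrt
surface: vututfutodvuvrt

cell TOR=so, SUR=ib, RANK=so, CLASS=ri:
underlying: vutitfu-vd-r-uv-rd
1. b -> p, d -> t, g -> k, v -> f, z -> s / _ #: fires at position(s) 14: vutitfuvdruvrt
2. e -> o, i -> u / B C0 _: fires at position(s) 4: vututfuvdruvrt
surface: vututfuvdruvrt


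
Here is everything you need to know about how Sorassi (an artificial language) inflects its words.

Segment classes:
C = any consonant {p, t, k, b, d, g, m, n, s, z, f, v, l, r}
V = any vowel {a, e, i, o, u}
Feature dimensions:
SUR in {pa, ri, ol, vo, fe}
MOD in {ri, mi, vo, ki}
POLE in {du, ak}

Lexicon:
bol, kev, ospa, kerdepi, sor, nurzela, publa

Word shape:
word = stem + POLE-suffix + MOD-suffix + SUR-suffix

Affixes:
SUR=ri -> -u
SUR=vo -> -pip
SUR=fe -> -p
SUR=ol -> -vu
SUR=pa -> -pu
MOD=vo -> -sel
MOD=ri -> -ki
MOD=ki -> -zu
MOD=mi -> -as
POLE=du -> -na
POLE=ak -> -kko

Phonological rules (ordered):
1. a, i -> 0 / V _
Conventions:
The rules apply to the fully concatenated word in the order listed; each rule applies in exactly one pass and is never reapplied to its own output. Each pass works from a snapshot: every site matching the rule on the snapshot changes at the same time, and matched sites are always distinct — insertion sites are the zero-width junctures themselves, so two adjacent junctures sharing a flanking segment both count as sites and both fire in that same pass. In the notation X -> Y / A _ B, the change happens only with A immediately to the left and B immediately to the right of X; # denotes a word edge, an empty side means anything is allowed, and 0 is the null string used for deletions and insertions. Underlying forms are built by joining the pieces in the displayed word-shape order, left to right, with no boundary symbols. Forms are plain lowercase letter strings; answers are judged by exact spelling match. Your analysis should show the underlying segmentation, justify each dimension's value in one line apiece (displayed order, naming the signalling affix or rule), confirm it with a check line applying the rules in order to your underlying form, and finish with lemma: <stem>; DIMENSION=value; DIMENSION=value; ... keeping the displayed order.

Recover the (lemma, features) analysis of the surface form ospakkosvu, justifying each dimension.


underlying: ospa-kko-as-vu
SUR=ol - signalled by the affix -vu
MOD=mi - signalled by the affix -as
POLE=ak - signalled by the affix -kko
check: ospakkoasvu -> ospakkosvu
lemma: ospa; SUR=ol; MOD=mi; POLE=ak


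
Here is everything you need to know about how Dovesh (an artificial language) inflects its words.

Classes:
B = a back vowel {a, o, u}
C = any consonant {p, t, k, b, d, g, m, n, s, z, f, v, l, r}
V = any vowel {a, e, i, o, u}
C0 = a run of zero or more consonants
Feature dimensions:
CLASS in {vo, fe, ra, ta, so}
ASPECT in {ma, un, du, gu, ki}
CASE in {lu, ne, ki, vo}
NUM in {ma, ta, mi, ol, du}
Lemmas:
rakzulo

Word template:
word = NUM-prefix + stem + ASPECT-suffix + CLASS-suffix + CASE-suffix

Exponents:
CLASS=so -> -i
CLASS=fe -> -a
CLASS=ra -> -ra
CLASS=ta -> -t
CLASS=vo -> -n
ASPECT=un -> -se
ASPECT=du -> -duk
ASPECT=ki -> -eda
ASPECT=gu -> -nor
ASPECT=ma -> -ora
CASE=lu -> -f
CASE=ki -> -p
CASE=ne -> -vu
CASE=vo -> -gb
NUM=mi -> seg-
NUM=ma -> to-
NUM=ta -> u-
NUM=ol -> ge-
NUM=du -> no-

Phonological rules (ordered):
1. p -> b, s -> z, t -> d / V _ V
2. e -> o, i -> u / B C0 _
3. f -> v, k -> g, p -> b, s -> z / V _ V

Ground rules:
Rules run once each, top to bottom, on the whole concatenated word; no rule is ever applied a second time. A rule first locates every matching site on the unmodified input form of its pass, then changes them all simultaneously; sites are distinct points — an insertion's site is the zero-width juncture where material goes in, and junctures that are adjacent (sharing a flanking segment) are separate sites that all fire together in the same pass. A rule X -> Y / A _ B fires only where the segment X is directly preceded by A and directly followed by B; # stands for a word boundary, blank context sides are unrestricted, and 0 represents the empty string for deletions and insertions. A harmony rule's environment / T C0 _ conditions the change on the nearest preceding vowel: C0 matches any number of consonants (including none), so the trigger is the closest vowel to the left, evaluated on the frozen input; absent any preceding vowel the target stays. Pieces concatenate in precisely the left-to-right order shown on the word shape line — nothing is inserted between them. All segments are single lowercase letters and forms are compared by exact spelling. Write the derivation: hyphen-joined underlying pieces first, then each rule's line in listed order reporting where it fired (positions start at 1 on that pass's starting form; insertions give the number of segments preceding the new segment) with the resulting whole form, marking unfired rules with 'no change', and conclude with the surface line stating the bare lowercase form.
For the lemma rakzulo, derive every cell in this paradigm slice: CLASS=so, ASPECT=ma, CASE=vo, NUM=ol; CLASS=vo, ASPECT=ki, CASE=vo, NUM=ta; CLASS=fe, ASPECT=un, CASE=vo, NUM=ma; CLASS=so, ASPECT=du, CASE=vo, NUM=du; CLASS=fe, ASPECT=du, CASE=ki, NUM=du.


cell CLASS=so, ASPECT=ma, CASE=vo, NUM=ol:
underlying: ge-rakzulo-ora-i-gb
1. p -> b, s -> z, t -> d / V _ V: no change
2. e -> o, i -> u / B C0 _: fires at position(s) 13: gerakzulooraugb
3. f -> v, k -> g, p -> b, s -> z / V _ V: no change
surface: gerakzulooraugb

cell CLASS=vo, ASPECT=ki, CASE=vo, NUM=ta:
underlying: u-rakzulo-eda-n-gb
1. p -> b, s -> z, t -> d / V _ V: no change
2. e -> o, i -> u / B C0 _: fires at position(s) 9: urakzuloodangb
3. f -> v, k -> g, p -> b, s -> z / V _ V: no change
surface: urakzuloodangb

cell CLASS=fe, ASPECT=un, CASE=vo, NUM=ma:
underlying: to-rakzulo-se-a-gb
1. p -> b, s -> z, t -> d / V _ V: fires at position(s) 10: torakzulozeagb
2. e -> o, i -> u / B C0 _: fires at position(s) 11: torakzulozoagb
3. f -> v, k -> g, p -> b, s -> z / V _ V: no change
surface: torakzulozoagb

cell CLASS=so, ASPECT=du, CASE=vo, NUM=du:
underlying: no-rakzulo-duk-i-gb
1. p -> b, s -> z, t -> d / V _ V: no change
2. e -> o, i -> u / B C0 _: fires at position(s) 13: norakzulodukugb
3. f -> v, k -> g, p -> b, s -> z / V _ V: fires at position(s) 12: norakzulodugugb
surface: norakzulodugugb

cell CLASS=fe, ASPECT=du, CASE=ki, NUM=du:
underlying: no-rakzulo-duk-a-p
1. p -> b, s -> z, t -> d / V _ V: no change
2. e -> o, i -> u / B C0 _: no change
3. f -> v, k -> g, p -> b, s -> z / V _ V: fires at position(s) 12: norakzulodugap
surface: norakzulodugap


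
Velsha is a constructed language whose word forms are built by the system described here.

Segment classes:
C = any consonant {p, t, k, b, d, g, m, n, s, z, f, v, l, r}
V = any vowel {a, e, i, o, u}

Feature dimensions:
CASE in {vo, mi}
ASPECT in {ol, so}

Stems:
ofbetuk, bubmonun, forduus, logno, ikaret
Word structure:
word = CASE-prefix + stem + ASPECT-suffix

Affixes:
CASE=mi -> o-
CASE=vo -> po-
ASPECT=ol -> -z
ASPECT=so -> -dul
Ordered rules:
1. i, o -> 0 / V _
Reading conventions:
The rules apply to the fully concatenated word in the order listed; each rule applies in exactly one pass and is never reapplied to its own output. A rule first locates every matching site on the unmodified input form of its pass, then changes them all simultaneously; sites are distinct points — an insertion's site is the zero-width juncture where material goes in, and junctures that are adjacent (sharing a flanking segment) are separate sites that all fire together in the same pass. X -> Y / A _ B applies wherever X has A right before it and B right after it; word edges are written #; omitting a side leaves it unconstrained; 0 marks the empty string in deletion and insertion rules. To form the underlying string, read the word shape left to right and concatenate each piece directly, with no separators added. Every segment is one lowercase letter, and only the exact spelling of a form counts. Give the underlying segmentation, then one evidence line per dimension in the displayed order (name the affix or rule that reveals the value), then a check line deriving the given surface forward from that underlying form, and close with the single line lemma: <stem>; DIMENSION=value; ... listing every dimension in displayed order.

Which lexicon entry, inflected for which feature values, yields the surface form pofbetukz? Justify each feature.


underlying: po-ofbetuk-z
CASE=vo - signalled by the affix po-
ASPECT=ol - signalled by the affix -z
check: poofbetukz -> pofbetukz
lemma: ofbetuk; CASE=vo; ASPECT=ol


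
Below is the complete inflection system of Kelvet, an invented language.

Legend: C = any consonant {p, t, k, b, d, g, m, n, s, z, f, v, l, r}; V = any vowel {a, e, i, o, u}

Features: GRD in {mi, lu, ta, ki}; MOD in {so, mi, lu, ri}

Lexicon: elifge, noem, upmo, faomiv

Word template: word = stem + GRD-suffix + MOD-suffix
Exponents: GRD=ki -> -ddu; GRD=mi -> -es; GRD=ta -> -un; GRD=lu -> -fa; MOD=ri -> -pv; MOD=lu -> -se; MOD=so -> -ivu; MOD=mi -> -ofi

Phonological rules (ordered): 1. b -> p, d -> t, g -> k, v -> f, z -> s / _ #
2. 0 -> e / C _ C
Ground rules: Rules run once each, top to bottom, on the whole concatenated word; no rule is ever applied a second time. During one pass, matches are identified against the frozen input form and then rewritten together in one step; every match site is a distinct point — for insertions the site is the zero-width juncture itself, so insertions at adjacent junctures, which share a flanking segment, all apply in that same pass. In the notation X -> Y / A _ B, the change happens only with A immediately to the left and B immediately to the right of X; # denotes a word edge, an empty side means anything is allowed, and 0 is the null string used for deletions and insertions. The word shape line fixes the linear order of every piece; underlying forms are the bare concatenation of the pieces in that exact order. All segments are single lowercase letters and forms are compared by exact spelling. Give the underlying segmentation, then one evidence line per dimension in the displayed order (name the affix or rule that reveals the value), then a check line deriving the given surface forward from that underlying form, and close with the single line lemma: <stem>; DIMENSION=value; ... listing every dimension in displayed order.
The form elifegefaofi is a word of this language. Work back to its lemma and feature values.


underlying: elifge-fa-ofi
GRD=lu - signalled by the affix -fa
MOD=mi - signalled by the affix -ofi
check: elifgefaofi -> elifgefaofi -> elifegefaofi
lemma: elifge; GRD=lu; MOD=mi
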